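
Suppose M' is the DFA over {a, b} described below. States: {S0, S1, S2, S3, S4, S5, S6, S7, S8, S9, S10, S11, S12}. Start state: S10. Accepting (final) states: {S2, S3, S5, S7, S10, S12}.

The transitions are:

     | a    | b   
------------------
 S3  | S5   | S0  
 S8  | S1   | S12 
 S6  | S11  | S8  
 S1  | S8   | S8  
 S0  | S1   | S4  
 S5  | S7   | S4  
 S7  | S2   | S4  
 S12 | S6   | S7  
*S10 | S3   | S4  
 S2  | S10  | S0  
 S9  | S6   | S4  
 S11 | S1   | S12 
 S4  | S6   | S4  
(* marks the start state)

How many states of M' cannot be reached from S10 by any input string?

1

BFS from S10 reaches {S0, S1, S2, S3, S4, S5, S6, S7, S8, S10, S11, S12}; the 1 state(s) S9 are never visited.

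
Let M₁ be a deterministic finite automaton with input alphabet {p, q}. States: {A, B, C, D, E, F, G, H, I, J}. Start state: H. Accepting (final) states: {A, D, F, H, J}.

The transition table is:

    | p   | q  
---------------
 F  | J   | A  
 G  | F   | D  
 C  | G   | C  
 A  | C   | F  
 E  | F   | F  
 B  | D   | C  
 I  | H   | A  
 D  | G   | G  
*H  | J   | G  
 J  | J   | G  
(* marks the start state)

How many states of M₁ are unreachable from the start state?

3

Starting at H and following transitions, the reachable set is {A, C, D, F, G, H, J}. That leaves B, E, I unreachable — 3 in total.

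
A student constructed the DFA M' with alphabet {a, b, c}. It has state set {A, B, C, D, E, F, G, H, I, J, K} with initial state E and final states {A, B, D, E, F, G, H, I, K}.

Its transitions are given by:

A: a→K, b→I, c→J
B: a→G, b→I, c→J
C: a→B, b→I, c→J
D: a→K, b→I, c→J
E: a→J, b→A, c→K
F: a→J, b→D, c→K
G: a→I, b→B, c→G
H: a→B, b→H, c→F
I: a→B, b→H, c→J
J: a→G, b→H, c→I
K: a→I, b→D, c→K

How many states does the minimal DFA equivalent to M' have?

First remove the unreachable states {C}; 10 states remain.
P0 = {A,B,D,E,F,G,H,I,K} | {J}.
On input a, block {A,B,D,E,F,G,H,I,K} splits into {A,B,D,G,H,I,K} and {E,F}.
Split {A,B,D,G,H,I,K} by δ(·,c) → {A,B,D,I} and {G,K} and {H}.
Refine {A,B,D,I} on symbol a: members go to different blocks, giving {A,B,D} and {I}.
Stable partition: {A,B,D} | {J} | {E,F} | {G,K} | {H} | {I} — 6 equivalence classes.

6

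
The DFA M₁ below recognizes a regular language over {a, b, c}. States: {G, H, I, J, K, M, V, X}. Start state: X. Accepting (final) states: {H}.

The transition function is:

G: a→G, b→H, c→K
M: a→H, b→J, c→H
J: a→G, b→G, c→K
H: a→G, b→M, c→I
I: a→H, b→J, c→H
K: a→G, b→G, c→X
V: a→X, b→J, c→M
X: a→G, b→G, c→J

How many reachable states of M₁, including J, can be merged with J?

3

Reachable states from the start: {G,H,I,J,K,M,X}. Unreachable: {V} — drop them.
Start with accepting vs non-accepting: {H} | {G,I,J,K,M,X}.
On input a, block {G,I,J,K,M,X} splits into {G,J,K,X} and {I,M}.
On input b, block {G,J,K,X} splits into {J,K,X} and {G}.
No further refinement is possible. Final partition (4 blocks): {H} | {J,K,X} | {I,M} | {G}.
The equivalence class containing J is {J,K,X}, of size 3.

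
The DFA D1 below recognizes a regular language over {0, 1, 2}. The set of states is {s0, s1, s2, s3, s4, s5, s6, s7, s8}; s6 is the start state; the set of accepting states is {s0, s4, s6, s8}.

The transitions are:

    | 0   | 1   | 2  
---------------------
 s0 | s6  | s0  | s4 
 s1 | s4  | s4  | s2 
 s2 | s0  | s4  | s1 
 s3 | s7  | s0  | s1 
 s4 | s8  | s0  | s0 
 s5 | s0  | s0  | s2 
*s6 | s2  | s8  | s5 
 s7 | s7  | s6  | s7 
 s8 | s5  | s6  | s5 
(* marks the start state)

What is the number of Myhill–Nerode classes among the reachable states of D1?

Reachable states from the start: {s0,s1,s2,s4,s5,s6,s8}. Unreachable: {s3,s7} — drop them.
P0 = {s0,s4,s6,s8} | {s1,s2,s5}.
Refine {s0,s4,s6,s8} on symbol 0: members go to different blocks, giving {s0,s4} and {s6,s8}.
Stable partition: {s0,s4} | {s1,s2,s5} | {s6,s8} — 3 equivalence classes.

3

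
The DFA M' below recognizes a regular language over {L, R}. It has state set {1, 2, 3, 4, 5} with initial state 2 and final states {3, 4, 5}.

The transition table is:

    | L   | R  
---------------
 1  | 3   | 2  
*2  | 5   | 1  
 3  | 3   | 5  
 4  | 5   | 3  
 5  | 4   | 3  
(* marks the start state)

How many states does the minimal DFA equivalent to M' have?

Every state is reachable, so we keep all 5.
Initial partition by acceptance: {3,4,5} | {1,2}.
The partition is now stable with 2 blocks: {3,4,5} | {1,2}.

2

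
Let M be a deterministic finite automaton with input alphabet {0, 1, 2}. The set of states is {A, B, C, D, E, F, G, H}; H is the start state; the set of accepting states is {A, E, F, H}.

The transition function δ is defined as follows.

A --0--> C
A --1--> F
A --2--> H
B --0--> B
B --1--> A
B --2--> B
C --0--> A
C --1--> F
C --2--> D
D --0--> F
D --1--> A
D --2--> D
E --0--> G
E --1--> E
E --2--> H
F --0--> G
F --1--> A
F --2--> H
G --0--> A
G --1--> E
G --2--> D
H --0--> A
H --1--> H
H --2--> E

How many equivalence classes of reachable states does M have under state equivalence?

3

First remove the unreachable states {B}; 7 states remain.
Initial partition by acceptance: {A,E,F,H} | {C,D,G}.
Refine {A,E,F,H} on symbol 0: members go to different blocks, giving {A,E,F} and {H}.
Stable partition: {A,E,F} | {C,D,G} | {H} — 3 equivalence classes.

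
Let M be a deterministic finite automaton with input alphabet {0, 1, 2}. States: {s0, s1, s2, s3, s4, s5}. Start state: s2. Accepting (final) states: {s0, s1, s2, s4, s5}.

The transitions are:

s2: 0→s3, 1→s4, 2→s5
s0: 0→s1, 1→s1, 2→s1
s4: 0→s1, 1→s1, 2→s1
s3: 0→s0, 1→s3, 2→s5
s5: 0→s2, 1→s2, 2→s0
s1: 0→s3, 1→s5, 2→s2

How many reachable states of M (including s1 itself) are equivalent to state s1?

All states are reachable from the start state.
Start with accepting vs non-accepting: {s0,s1,s2,s4,s5} | {s3}.
On input 0, block {s0,s1,s2,s4,s5} splits into {s0,s4,s5} and {s1,s2}.
Refine {s0,s4,s5} on symbol 2: members go to different blocks, giving {s0,s4} and {s5}.
Split {s1,s2} by δ(·,1) → {s1} and {s2}.
Stable partition: {s0,s4} | {s3} | {s1} | {s5} | {s2} — 5 equivalence classes.
State s1 belongs to the block {s1}, which has 1 states.

1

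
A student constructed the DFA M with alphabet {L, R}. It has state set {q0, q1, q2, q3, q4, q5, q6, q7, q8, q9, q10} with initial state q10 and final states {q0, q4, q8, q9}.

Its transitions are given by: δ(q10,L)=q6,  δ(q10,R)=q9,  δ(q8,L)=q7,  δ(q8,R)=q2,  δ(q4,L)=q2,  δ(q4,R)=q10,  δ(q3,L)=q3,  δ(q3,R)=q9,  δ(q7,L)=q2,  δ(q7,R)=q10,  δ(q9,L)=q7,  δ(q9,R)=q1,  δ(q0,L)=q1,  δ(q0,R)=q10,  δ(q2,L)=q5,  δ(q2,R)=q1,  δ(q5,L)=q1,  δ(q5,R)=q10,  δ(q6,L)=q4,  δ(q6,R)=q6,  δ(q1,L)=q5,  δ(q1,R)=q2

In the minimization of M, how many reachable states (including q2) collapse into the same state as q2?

2

States {q0,q3,q8} cannot be reached from the start state, so discard them.
P0 = {q4,q9} | {q1,q2,q5,q6,q7,q10}.
Split {q1,q2,q5,q6,q7,q10} by δ(·,L) → {q1,q2,q5,q7,q10} and {q6}.
On input L, block {q1,q2,q5,q7,q10} splits into {q1,q2,q5,q7} and {q10}.
Refine {q4,q9} on symbol R: members go to different blocks, giving {q4} and {q9}.
Refine {q1,q2,q5,q7} on symbol R: members go to different blocks, giving {q1,q2} and {q5,q7}.
The partition is now stable with 6 blocks: {q4} | {q1,q2} | {q6} | {q10} | {q9} | {q5,q7}.
The equivalence class containing q2 is {q1,q2}, of size 2.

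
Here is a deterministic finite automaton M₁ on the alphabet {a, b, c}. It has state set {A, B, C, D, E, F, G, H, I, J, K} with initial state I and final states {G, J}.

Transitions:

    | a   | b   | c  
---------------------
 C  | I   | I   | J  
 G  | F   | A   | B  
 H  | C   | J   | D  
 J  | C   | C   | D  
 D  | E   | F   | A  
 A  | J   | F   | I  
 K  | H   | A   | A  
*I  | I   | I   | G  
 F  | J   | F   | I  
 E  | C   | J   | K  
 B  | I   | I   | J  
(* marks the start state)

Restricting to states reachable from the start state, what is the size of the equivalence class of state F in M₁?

P0 = {G,J} | {A,B,C,D,E,F,H,I,K}.
On input a, block {A,B,C,D,E,F,H,I,K} splits into {B,C,D,E,H,I,K} and {A,F}.
Refine {G,J} on symbol a: members go to different blocks, giving {G} and {J}.
On input b, block {B,C,D,E,H,I,K} splits into {B,C,I} and {D,K} and {E,H}.
On input c, block {B,C,I} splits into {B,C} and {I}.
No further refinement is possible. Final partition (7 blocks): {G} | {B,C} | {A,F} | {J} | {D,K} | {E,H} | {I}.
State F belongs to the block {A,F}, which has 2 states.

2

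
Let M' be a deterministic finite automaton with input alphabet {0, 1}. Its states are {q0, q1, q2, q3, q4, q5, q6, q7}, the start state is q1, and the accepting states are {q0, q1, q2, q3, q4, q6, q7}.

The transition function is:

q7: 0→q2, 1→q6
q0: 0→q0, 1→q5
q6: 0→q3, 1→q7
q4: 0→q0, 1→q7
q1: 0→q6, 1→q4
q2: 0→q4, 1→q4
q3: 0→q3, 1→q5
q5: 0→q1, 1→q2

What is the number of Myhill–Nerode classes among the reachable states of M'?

Start with accepting vs non-accepting: {q0,q1,q2,q3,q4,q6,q7} | {q5}.
On input 1, block {q0,q1,q2,q3,q4,q6,q7} splits into {q1,q2,q4,q6,q7} and {q0,q3}.
Split {q1,q2,q4,q6,q7} by δ(·,0) → {q1,q2,q7} and {q4,q6}.
Refine {q1,q2,q7} on symbol 0: members go to different blocks, giving {q1,q2} and {q7}.
No further refinement is possible. Final partition (5 blocks): {q1,q2} | {q5} | {q0,q3} | {q4,q6} | {q7}.

5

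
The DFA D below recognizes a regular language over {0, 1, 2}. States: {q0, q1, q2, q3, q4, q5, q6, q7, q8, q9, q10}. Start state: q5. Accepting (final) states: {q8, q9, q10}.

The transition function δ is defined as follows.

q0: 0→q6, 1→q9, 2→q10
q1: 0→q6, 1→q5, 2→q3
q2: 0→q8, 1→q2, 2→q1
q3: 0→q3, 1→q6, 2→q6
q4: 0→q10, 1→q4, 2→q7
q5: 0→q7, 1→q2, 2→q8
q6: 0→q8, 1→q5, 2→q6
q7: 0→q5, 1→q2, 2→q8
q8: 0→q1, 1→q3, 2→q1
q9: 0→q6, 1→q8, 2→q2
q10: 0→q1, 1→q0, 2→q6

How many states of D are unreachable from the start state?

No path from q5 leads to q0, q4, q9, q10; the other 7 states are all reachable.

4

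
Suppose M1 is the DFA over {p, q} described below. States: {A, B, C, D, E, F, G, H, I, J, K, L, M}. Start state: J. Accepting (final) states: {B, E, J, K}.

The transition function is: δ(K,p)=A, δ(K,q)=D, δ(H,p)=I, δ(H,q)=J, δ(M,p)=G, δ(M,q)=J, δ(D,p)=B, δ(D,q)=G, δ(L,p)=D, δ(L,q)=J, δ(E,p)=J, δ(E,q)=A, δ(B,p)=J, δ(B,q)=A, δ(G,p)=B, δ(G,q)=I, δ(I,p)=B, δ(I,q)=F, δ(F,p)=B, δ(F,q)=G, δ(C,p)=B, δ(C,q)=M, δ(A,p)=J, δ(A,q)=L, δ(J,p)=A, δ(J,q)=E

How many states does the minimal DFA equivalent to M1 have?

5

Reachable states from the start: {A,B,D,E,F,G,I,J,L}. Unreachable: {C,H,K,M} — drop them.
Start with accepting vs non-accepting: {B,E,J} | {A,D,F,G,I,L}.
Refine {B,E,J} on symbol p: members go to different blocks, giving {B,E} and {J}.
On input p, block {A,D,F,G,I,L} splits into {D,F,G,I} and {A} and {L}.
No further refinement is possible. Final partition (5 blocks): {B,E} | {D,F,G,I} | {J} | {A} | {L}.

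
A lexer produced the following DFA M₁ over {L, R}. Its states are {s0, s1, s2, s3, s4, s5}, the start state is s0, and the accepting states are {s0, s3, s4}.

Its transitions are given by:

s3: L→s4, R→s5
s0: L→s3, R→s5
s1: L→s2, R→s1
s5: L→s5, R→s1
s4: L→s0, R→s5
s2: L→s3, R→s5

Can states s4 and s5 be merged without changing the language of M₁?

P0 = {s0,s3,s4} | {s1,s2,s5}.
Split {s1,s2,s5} by δ(·,L) → {s1,s5} and {s2}.
Refine {s1,s5} on symbol L: members go to different blocks, giving {s1} and {s5}.
No further refinement is possible. Final partition (4 blocks): {s0,s3,s4} | {s1} | {s2} | {s5}.
s4 and s5 end up in different blocks, so they are distinguishable. For instance, the string 'ε' is accepted from only s4.

No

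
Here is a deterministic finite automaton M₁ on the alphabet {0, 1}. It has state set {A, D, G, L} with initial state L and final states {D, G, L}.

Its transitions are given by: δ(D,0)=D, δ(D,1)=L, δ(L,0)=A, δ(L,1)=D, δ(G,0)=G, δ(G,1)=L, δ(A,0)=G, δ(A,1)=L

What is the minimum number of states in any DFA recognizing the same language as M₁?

3

Start with accepting vs non-accepting: {D,G,L} | {A}.
Refine {D,G,L} on symbol 0: members go to different blocks, giving {D,G} and {L}.
No further refinement is possible. Final partition (3 blocks): {D,G} | {A} | {L}.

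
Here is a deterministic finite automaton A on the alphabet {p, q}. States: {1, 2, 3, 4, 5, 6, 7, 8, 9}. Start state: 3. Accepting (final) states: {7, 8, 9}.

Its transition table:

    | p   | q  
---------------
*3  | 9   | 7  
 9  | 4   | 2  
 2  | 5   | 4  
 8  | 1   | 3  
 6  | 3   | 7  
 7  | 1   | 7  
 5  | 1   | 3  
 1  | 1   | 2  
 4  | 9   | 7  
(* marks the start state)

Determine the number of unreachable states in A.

2

Starting at 3 and following transitions, the reachable set is {1, 2, 3, 4, 5, 7, 9}. That leaves 6, 8 unreachable — 2 in total.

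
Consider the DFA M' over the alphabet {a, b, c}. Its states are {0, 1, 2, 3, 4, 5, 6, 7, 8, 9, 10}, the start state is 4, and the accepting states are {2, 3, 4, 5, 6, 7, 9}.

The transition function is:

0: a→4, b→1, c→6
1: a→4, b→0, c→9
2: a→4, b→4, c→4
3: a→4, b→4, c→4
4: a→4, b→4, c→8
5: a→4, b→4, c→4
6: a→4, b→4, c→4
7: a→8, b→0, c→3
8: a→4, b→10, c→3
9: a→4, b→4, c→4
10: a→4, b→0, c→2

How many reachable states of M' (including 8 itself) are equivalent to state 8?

First remove the unreachable states {5,7}; 9 states remain.
Initial partition by acceptance: {2,3,4,6,9} | {0,1,8,10}.
Split {2,3,4,6,9} by δ(·,c) → {2,3,6,9} and {4}.
Stable partition: {2,3,6,9} | {0,1,8,10} | {4} — 3 equivalence classes.
State 8 belongs to the block {0,1,8,10}, which has 4 states.

4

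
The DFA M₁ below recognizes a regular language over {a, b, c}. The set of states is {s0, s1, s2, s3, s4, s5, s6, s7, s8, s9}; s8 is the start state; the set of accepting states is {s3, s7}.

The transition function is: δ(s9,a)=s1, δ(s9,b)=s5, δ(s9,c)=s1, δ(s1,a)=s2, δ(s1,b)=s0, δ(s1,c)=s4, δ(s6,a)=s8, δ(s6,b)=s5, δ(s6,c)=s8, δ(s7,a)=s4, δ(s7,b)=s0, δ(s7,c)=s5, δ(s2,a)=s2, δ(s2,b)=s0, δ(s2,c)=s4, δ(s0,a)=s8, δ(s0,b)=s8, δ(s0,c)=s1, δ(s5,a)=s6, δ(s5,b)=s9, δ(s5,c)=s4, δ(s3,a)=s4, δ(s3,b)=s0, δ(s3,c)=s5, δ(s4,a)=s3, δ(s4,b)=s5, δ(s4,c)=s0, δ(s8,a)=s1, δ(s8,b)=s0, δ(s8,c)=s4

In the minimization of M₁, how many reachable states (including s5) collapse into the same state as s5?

First remove the unreachable states {s7}; 9 states remain.
P0 = {s3} | {s0,s1,s2,s4,s5,s6,s8,s9}.
Refine {s0,s1,s2,s4,s5,s6,s8,s9} on symbol a: members go to different blocks, giving {s0,s1,s2,s5,s6,s8,s9} and {s4}.
On input c, block {s0,s1,s2,s5,s6,s8,s9} splits into {s1,s2,s5,s8} and {s0,s6,s9}.
Split {s1,s2,s5,s8} by δ(·,a) → {s1,s2,s8} and {s5}.
Refine {s0,s6,s9} on symbol b: members go to different blocks, giving {s6,s9} and {s0}.
The partition is now stable with 6 blocks: {s3} | {s1,s2,s8} | {s4} | {s6,s9} | {s5} | {s0}.
The equivalence class containing s5 is {s5}, of size 1.

1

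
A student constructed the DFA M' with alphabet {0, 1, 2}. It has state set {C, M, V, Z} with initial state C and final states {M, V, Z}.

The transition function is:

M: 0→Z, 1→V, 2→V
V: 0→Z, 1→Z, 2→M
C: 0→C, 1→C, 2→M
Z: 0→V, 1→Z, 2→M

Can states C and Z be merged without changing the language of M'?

All states are reachable from the start state.
Initial partition by acceptance: {M,V,Z} | {C}.
The partition is now stable with 2 blocks: {M,V,Z} | {C}.
C and Z end up in different blocks, so they are distinguishable. For instance, the string 'ε' is accepted from only Z.

No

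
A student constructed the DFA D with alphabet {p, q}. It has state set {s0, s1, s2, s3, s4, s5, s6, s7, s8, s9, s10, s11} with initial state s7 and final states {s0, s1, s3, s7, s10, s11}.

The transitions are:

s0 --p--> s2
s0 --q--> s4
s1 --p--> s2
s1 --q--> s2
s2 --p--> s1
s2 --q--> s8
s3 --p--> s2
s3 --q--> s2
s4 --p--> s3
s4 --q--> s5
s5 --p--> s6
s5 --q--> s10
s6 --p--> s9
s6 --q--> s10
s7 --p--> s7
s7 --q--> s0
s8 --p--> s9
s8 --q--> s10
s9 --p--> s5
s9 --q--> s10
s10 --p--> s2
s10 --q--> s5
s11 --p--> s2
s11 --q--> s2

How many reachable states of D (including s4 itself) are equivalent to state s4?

Reachable states from the start: {s0,s1,s2,s3,s4,s5,s6,s7,s8,s9,s10}. Unreachable: {s11} — drop them.
P0 = {s0,s1,s3,s7,s10} | {s2,s4,s5,s6,s8,s9}.
Refine {s0,s1,s3,s7,s10} on symbol p: members go to different blocks, giving {s0,s1,s3,s10} and {s7}.
Refine {s2,s4,s5,s6,s8,s9} on symbol p: members go to different blocks, giving {s5,s6,s8,s9} and {s2,s4}.
Split {s0,s1,s3,s10} by δ(·,q) → {s0,s1,s3} and {s10}.
Stable partition: {s0,s1,s3} | {s5,s6,s8,s9} | {s7} | {s2,s4} | {s10} — 5 equivalence classes.
State s4 belongs to the block {s2,s4}, which has 2 states.

2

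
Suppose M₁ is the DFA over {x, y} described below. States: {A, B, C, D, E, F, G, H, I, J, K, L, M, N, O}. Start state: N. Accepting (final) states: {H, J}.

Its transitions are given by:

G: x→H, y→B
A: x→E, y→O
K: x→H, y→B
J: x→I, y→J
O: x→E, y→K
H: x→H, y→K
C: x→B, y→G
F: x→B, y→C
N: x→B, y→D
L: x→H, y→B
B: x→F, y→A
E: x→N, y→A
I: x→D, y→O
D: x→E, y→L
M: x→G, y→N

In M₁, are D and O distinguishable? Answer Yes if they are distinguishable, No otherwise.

No

States {I,J,M} cannot be reached from the start state, so discard them.
P0 = {H} | {A,B,C,D,E,F,G,K,L,N,O}.
Split {A,B,C,D,E,F,G,K,L,N,O} by δ(·,x) → {A,B,C,D,E,F,N,O} and {G,K,L}.
Refine {A,B,C,D,E,F,N,O} on symbol y: members go to different blocks, giving {A,B,E,F,N} and {C,D,O}.
Split {A,B,E,F,N} by δ(·,y) → {A,F,N} and {B,E}.
Stable partition: {H} | {A,F,N} | {G,K,L} | {C,D,O} | {B,E} — 5 equivalence classes.
D and O lie in the same block of the stable partition, so they are equivalent — no string distinguishes them.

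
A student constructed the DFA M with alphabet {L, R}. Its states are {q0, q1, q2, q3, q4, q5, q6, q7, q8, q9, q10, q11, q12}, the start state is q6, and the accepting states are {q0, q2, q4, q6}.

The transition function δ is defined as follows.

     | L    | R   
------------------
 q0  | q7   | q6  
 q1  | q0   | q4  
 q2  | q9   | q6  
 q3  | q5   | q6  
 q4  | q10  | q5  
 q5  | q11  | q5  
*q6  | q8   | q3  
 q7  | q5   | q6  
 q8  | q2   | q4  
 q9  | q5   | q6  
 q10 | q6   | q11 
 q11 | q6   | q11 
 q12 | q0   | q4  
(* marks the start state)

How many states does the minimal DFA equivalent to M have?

First remove the unreachable states {q0,q1,q7,q12}; 9 states remain.
Initial partition by acceptance: {q2,q4,q6} | {q3,q5,q8,q9,q10,q11}.
On input R, block {q2,q4,q6} splits into {q4,q6} and {q2}.
On input L, block {q3,q5,q8,q9,q10,q11} splits into {q3,q5,q9} and {q10,q11} and {q8}.
Refine {q4,q6} on symbol L: members go to different blocks, giving {q4} and {q6}.
Refine {q3,q5,q9} on symbol L: members go to different blocks, giving {q3,q9} and {q5}.
No further refinement is possible. Final partition (7 blocks): {q4} | {q3,q9} | {q2} | {q10,q11} | {q8} | {q6} | {q5}.

7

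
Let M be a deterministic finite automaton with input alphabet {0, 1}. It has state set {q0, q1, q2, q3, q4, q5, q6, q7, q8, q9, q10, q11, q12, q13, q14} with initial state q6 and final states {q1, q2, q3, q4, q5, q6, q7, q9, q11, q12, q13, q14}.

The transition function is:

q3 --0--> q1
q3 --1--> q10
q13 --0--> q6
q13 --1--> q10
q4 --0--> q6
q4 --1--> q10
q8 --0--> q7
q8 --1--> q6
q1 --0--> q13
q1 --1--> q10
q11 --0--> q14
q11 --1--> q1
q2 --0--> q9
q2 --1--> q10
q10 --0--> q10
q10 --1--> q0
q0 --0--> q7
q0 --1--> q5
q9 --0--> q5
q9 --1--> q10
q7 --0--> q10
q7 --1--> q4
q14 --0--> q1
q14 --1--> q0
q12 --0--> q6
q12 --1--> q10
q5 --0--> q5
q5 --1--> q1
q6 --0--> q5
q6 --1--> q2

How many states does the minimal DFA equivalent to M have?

First remove the unreachable states {q3,q8,q11,q12,q14}; 10 states remain.
Start with accepting vs non-accepting: {q1,q2,q4,q5,q6,q7,q9,q13} | {q0,q10}.
Split {q1,q2,q4,q5,q6,q7,q9,q13} by δ(·,0) → {q1,q2,q4,q5,q6,q9,q13} and {q7}.
Refine {q1,q2,q4,q5,q6,q9,q13} on symbol 1: members go to different blocks, giving {q1,q2,q4,q9,q13} and {q5,q6}.
Refine {q1,q2,q4,q9,q13} on symbol 0: members go to different blocks, giving {q4,q9,q13} and {q1,q2}.
On input 0, block {q0,q10} splits into {q0} and {q10}.
No further refinement is possible. Final partition (6 blocks): {q4,q9,q13} | {q0} | {q7} | {q5,q6} | {q1,q2} | {q10}.

6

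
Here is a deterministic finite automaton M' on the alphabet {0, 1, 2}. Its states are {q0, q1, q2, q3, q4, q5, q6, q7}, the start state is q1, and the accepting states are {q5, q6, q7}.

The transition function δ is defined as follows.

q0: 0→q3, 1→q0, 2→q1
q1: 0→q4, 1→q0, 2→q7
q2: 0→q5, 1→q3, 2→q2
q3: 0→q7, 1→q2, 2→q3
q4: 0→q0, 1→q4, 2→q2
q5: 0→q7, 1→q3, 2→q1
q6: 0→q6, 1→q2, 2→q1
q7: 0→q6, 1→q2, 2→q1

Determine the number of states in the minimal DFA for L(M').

5

All states are reachable from the start state.
Initial partition by acceptance: {q5,q6,q7} | {q0,q1,q2,q3,q4}.
On input 0, block {q0,q1,q2,q3,q4} splits into {q0,q1,q4} and {q2,q3}.
Split {q0,q1,q4} by δ(·,0) → {q1,q4} and {q0}.
Refine {q1,q4} on symbol 0: members go to different blocks, giving {q1} and {q4}.
Stable partition: {q5,q6,q7} | {q1} | {q2,q3} | {q0} | {q4} — 5 equivalence classes.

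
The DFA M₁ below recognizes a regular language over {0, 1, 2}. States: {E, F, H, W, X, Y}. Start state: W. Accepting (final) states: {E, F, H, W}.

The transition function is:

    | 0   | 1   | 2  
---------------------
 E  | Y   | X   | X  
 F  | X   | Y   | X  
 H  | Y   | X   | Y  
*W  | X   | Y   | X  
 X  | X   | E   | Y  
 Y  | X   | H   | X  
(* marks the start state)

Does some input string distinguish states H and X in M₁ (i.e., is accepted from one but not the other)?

Reachable states from the start: {E,H,W,X,Y}. Unreachable: {F} — drop them.
Initial partition by acceptance: {E,H,W} | {X,Y}.
Stable partition: {E,H,W} | {X,Y} — 2 equivalence classes.
H and X end up in different blocks, so they are distinguishable. For instance, the string 'ε' is accepted from only H.

Yes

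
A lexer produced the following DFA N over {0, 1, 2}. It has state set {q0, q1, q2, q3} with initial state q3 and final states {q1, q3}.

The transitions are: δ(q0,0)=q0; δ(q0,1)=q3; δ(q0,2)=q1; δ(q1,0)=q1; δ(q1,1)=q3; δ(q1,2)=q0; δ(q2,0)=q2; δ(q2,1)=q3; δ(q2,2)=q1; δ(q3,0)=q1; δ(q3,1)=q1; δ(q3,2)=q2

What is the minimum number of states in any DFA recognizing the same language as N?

P0 = {q1,q3} | {q0,q2}.
Stable partition: {q1,q3} | {q0,q2} — 2 equivalence classes.

2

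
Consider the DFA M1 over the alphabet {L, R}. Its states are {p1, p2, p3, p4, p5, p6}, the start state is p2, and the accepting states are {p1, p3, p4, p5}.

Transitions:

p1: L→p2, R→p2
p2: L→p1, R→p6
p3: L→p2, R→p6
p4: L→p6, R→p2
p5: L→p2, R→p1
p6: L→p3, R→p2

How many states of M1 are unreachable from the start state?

Starting at p2 and following transitions, the reachable set is {p1, p2, p3, p6}. That leaves p4, p5 unreachable — 2 in total.

2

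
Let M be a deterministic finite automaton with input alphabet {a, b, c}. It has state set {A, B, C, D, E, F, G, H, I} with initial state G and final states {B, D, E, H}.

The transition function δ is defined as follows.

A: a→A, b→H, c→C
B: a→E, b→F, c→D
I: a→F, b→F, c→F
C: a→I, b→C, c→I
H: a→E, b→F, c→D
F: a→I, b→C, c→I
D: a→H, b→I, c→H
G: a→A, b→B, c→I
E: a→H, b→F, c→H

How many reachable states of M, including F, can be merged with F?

3

All states are reachable from the start state.
P0 = {B,D,E,H} | {A,C,F,G,I}.
Refine {A,C,F,G,I} on symbol b: members go to different blocks, giving {C,F,I} and {A,G}.
Stable partition: {B,D,E,H} | {C,F,I} | {A,G} — 3 equivalence classes.
The equivalence class containing F is {C,F,I}, of size 3.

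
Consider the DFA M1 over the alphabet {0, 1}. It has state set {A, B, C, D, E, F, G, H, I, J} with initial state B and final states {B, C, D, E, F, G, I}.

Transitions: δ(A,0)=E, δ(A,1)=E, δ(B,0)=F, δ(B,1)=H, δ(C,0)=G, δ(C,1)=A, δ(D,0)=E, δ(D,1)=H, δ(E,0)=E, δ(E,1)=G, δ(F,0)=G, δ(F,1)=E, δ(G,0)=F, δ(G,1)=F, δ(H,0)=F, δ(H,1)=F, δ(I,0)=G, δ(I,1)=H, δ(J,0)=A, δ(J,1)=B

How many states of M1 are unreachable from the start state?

5

BFS from B reaches {B, E, F, G, H}; the 5 state(s) A, C, D, I, J are never visited.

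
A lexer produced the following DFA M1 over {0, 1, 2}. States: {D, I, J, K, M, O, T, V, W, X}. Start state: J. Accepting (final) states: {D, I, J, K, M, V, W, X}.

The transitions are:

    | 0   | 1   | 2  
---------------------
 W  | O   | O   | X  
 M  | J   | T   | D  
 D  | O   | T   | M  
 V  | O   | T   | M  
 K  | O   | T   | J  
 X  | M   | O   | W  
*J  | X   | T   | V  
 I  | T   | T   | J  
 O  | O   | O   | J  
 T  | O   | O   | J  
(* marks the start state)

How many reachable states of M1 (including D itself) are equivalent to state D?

3

First remove the unreachable states {I,K}; 8 states remain.
Start with accepting vs non-accepting: {D,J,M,V,W,X} | {O,T}.
Split {D,J,M,V,W,X} by δ(·,0) → {D,V,W} and {J,M,X}.
No further refinement is possible. Final partition (3 blocks): {D,V,W} | {O,T} | {J,M,X}.
State D belongs to the block {D,V,W}, which has 3 states.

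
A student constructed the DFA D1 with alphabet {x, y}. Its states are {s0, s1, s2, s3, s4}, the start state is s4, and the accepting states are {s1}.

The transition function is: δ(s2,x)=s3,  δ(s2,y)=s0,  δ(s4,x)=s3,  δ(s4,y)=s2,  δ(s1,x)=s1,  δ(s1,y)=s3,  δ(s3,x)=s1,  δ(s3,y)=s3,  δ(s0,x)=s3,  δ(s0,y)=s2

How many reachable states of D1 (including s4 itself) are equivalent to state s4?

Start with accepting vs non-accepting: {s1} | {s0,s2,s3,s4}.
Refine {s0,s2,s3,s4} on symbol x: members go to different blocks, giving {s0,s2,s4} and {s3}.
The partition is now stable with 3 blocks: {s1} | {s0,s2,s4} | {s3}.
State s4 belongs to the block {s0,s2,s4}, which has 3 states.

3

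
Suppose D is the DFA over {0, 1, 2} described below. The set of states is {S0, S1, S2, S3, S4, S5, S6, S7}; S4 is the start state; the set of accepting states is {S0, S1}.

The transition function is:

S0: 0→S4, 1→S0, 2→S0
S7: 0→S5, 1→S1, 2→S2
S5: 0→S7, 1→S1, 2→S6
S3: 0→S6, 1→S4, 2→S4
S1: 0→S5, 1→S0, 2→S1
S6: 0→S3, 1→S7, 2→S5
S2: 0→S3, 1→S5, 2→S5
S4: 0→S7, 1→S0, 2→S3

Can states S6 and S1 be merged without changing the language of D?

All states are reachable from the start state.
Initial partition by acceptance: {S0,S1} | {S2,S3,S4,S5,S6,S7}.
Refine {S2,S3,S4,S5,S6,S7} on symbol 1: members go to different blocks, giving {S2,S3,S6} and {S4,S5,S7}.
The partition is now stable with 3 blocks: {S0,S1} | {S2,S3,S6} | {S4,S5,S7}.
S6 and S1 end up in different blocks, so they are distinguishable. For instance, the string 'ε' is accepted from only S1.

No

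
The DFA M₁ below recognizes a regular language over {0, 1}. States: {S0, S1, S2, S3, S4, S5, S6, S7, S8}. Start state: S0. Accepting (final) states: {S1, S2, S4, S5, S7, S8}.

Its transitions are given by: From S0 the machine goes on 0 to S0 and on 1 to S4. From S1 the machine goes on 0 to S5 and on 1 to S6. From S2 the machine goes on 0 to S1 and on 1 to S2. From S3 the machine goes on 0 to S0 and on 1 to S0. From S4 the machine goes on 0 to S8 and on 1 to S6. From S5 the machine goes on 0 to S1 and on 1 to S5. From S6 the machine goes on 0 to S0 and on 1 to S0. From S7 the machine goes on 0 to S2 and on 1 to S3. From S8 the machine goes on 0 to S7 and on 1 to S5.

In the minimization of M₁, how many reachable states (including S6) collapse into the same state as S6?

2

All states are reachable from the start state.
Initial partition by acceptance: {S1,S2,S4,S5,S7,S8} | {S0,S3,S6}.
Split {S1,S2,S4,S5,S7,S8} by δ(·,1) → {S1,S4,S7} and {S2,S5,S8}.
Split {S0,S3,S6} by δ(·,1) → {S3,S6} and {S0}.
Stable partition: {S1,S4,S7} | {S3,S6} | {S2,S5,S8} | {S0} — 4 equivalence classes.
State S6 belongs to the block {S3,S6}, which has 2 states.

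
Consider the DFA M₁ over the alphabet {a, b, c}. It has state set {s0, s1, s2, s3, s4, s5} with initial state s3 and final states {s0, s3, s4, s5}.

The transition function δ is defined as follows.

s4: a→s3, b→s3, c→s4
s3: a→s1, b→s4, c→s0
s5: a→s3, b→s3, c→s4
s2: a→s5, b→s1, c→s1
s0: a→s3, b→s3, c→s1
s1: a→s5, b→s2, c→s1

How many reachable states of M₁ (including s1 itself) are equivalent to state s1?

P0 = {s0,s3,s4,s5} | {s1,s2}.
On input a, block {s0,s3,s4,s5} splits into {s0,s4,s5} and {s3}.
On input c, block {s0,s4,s5} splits into {s4,s5} and {s0}.
Stable partition: {s4,s5} | {s1,s2} | {s3} | {s0} — 4 equivalence classes.
State s1 belongs to the block {s1,s2}, which has 2 states.

2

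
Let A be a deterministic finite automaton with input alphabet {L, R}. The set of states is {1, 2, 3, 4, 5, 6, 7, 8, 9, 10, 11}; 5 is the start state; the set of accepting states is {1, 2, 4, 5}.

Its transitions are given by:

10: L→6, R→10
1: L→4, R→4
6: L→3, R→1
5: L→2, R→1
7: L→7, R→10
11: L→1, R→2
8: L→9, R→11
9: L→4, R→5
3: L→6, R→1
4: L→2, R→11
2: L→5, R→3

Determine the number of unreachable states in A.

Starting at 5 and following transitions, the reachable set is {1, 2, 3, 4, 5, 6, 11}. That leaves 7, 8, 9, 10 unreachable — 4 in total.

4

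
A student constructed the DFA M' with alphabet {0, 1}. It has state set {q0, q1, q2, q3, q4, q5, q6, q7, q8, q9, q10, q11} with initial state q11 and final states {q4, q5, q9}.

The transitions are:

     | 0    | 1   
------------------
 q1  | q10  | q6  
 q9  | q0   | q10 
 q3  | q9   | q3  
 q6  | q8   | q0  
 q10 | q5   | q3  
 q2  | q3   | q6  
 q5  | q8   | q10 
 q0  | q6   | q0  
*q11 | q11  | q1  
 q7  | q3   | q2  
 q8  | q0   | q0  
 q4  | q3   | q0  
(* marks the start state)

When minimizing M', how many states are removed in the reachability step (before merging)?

3

Starting at q11 and following transitions, the reachable set is {q0, q1, q3, q5, q6, q8, q9, q10, q11}. That leaves q2, q4, q7 unreachable — 3 in total.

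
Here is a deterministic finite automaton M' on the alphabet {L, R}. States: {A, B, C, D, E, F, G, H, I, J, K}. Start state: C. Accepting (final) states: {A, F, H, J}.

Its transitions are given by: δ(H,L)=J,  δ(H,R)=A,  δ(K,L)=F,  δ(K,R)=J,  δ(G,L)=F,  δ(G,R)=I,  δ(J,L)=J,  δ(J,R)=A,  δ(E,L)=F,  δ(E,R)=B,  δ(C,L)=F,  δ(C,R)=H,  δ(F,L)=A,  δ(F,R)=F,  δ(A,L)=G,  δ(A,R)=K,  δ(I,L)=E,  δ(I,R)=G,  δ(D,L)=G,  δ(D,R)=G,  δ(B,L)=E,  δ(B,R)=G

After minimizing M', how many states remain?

States {D} cannot be reached from the start state, so discard them.
P0 = {A,F,H,J} | {B,C,E,G,I,K}.
On input L, block {A,F,H,J} splits into {F,H,J} and {A}.
Refine {F,H,J} on symbol L: members go to different blocks, giving {H,J} and {F}.
On input L, block {B,C,E,G,I,K} splits into {C,E,G,K} and {B,I}.
Split {C,E,G,K} by δ(·,R) → {C,K} and {E,G}.
No further refinement is possible. Final partition (6 blocks): {H,J} | {C,K} | {A} | {F} | {B,I} | {E,G}.

6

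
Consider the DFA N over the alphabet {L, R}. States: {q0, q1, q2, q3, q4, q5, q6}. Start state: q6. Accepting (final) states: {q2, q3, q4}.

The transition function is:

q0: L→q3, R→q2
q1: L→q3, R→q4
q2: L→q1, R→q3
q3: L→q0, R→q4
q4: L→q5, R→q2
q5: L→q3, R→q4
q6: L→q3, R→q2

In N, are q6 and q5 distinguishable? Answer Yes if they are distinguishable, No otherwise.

No

Every state is reachable, so we keep all 7.
Start with accepting vs non-accepting: {q2,q3,q4} | {q0,q1,q5,q6}.
Stable partition: {q2,q3,q4} | {q0,q1,q5,q6} — 2 equivalence classes.
q6 and q5 lie in the same block of the stable partition, so they are equivalent — no string distinguishes them.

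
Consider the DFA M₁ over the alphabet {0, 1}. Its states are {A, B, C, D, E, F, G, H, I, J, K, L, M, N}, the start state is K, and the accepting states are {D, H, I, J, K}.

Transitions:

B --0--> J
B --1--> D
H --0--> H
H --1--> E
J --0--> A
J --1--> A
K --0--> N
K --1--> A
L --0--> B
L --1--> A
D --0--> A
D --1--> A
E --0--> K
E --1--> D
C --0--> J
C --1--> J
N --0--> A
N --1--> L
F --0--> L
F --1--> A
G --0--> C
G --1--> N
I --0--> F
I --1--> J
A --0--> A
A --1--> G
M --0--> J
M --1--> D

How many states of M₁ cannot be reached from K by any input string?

5

BFS from K reaches {A, B, C, D, G, J, K, L, N}; the 5 state(s) E, F, H, I, M are never visited.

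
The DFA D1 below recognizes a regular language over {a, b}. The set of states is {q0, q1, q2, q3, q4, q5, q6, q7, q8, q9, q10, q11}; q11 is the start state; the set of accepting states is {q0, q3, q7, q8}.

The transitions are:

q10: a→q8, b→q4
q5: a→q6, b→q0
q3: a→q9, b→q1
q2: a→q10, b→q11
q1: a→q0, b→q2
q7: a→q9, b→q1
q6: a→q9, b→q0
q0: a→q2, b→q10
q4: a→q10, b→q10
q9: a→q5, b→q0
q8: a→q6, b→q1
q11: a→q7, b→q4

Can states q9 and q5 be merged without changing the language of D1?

Yes

States {q3} cannot be reached from the start state, so discard them.
Start with accepting vs non-accepting: {q0,q7,q8} | {q1,q2,q4,q5,q6,q9,q10,q11}.
On input a, block {q1,q2,q4,q5,q6,q9,q10,q11} splits into {q2,q4,q5,q6,q9} and {q1,q10,q11}.
Split {q2,q4,q5,q6,q9} by δ(·,a) → {q5,q6,q9} and {q2,q4}.
Split {q0,q7,q8} by δ(·,a) → {q7,q8} and {q0}.
Refine {q1,q10,q11} on symbol a: members go to different blocks, giving {q10,q11} and {q1}.
No further refinement is possible. Final partition (6 blocks): {q7,q8} | {q5,q6,q9} | {q10,q11} | {q2,q4} | {q0} | {q1}.
q9 and q5 lie in the same block of the stable partition, so they are equivalent — no string distinguishes them.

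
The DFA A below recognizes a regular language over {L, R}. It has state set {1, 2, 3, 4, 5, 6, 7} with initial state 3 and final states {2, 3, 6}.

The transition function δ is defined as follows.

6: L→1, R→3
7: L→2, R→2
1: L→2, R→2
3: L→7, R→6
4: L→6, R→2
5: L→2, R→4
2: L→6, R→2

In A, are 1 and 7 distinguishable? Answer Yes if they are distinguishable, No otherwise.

No

Reachable states from the start: {1,2,3,6,7}. Unreachable: {4,5} — drop them.
Initial partition by acceptance: {2,3,6} | {1,7}.
On input L, block {2,3,6} splits into {3,6} and {2}.
The partition is now stable with 3 blocks: {3,6} | {1,7} | {2}.
1 and 7 lie in the same block of the stable partition, so they are equivalent — no string distinguishes them.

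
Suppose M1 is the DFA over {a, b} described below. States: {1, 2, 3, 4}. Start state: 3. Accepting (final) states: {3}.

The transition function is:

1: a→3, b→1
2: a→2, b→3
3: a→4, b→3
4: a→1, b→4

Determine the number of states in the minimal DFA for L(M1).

Reachable states from the start: {1,3,4}. Unreachable: {2} — drop them.
Initial partition by acceptance: {3} | {1,4}.
On input a, block {1,4} splits into {1} and {4}.
Stable partition: {3} | {1} | {4} — 3 equivalence classes.

3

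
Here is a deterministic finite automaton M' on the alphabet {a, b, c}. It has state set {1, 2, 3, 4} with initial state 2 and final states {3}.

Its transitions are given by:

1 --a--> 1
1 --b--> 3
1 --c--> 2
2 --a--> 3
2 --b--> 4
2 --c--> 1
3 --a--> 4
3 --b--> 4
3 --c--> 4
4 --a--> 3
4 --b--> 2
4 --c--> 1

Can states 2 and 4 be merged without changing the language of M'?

Initial partition by acceptance: {3} | {1,2,4}.
Refine {1,2,4} on symbol a: members go to different blocks, giving {2,4} and {1}.
No further refinement is possible. Final partition (3 blocks): {3} | {2,4} | {1}.
2 and 4 lie in the same block of the stable partition, so they are equivalent — no string distinguishes them.

Yes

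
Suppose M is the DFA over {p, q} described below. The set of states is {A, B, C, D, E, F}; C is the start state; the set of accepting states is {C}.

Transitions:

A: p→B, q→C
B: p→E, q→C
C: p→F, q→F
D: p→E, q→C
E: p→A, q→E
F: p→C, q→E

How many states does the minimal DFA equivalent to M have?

First remove the unreachable states {D}; 5 states remain.
P0 = {C} | {A,B,E,F}.
On input p, block {A,B,E,F} splits into {A,B,E} and {F}.
Refine {A,B,E} on symbol q: members go to different blocks, giving {A,B} and {E}.
Split {A,B} by δ(·,p) → {A} and {B}.
No further refinement is possible. Final partition (5 blocks): {C} | {A} | {F} | {E} | {B}.

5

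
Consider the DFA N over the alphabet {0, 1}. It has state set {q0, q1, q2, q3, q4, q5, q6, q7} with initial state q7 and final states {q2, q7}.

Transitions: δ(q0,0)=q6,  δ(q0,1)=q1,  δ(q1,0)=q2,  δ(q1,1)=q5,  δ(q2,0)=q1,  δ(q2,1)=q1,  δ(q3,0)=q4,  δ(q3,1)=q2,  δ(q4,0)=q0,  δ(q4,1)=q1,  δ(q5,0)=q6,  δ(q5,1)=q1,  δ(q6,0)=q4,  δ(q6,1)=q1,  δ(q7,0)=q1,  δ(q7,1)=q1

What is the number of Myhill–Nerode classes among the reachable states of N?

States {q3} cannot be reached from the start state, so discard them.
P0 = {q2,q7} | {q0,q1,q4,q5,q6}.
On input 0, block {q0,q1,q4,q5,q6} splits into {q0,q4,q5,q6} and {q1}.
The partition is now stable with 3 blocks: {q2,q7} | {q0,q4,q5,q6} | {q1}.

3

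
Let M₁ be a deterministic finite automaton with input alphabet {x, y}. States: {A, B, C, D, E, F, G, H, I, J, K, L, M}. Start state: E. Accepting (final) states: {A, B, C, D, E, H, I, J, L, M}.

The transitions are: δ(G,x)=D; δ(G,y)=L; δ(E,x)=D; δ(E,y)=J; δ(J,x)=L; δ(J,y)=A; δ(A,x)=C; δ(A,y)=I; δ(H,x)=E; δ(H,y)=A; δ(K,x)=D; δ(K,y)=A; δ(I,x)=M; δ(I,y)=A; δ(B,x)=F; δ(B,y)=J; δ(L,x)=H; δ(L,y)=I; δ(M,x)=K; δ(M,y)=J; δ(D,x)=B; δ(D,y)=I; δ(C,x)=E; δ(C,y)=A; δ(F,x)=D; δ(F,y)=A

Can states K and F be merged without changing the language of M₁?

Yes

Reachable states from the start: {A,B,C,D,E,F,H,I,J,K,L,M}. Unreachable: {G} — drop them.
Start with accepting vs non-accepting: {A,B,C,D,E,H,I,J,L,M} | {F,K}.
On input x, block {A,B,C,D,E,H,I,J,L,M} splits into {A,C,D,E,H,I,J,L} and {B,M}.
Split {A,C,D,E,H,I,J,L} by δ(·,x) → {A,C,E,H,J,L} and {D,I}.
On input x, block {A,C,E,H,J,L} splits into {A,C,H,J,L} and {E}.
On input x, block {A,C,H,J,L} splits into {A,J,L} and {C,H}.
On input x, block {A,J,L} splits into {A,L} and {J}.
On input y, block {D,I} splits into {D} and {I}.
No further refinement is possible. Final partition (8 blocks): {A,L} | {F,K} | {B,M} | {D} | {E} | {C,H} | {J} | {I}.
K and F lie in the same block of the stable partition, so they are equivalent — no string distinguishes them.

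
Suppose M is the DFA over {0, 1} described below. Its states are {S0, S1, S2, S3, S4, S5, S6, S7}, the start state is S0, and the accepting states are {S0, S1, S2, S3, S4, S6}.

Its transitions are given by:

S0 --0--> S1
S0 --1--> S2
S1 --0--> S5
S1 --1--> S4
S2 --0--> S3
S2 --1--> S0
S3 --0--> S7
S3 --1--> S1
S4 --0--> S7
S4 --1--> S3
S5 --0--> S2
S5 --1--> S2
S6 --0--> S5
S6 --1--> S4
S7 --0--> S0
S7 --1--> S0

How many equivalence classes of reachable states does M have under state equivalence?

First remove the unreachable states {S6}; 7 states remain.
Start with accepting vs non-accepting: {S0,S1,S2,S3,S4} | {S5,S7}.
On input 0, block {S0,S1,S2,S3,S4} splits into {S1,S3,S4} and {S0,S2}.
The partition is now stable with 3 blocks: {S1,S3,S4} | {S5,S7} | {S0,S2}.

3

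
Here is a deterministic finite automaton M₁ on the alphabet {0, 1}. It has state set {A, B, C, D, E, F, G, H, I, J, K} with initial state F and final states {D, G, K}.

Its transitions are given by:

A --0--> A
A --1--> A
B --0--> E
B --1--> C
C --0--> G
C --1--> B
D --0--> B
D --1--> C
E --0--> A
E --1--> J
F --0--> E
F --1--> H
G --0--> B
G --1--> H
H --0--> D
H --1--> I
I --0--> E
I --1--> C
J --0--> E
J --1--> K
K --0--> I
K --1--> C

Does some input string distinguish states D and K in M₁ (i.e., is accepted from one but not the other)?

No

Start with accepting vs non-accepting: {D,G,K} | {A,B,C,E,F,H,I,J}.
Split {A,B,C,E,F,H,I,J} by δ(·,0) → {A,B,E,F,I,J} and {C,H}.
On input 1, block {A,B,E,F,I,J} splits into {B,F,I} and {A,E} and {J}.
Split {A,E} by δ(·,1) → {A} and {E}.
The partition is now stable with 6 blocks: {D,G,K} | {B,F,I} | {C,H} | {A} | {J} | {E}.
D and K lie in the same block of the stable partition, so they are equivalent — no string distinguishes them.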